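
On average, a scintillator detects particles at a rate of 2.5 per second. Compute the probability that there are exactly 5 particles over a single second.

With mean μ = 2.5 per second,
P(N = 5) = e^(−μ) μ^5/5! = e^(−2.5) · 2.5^5/120 ≈ 0.0668.

0.0668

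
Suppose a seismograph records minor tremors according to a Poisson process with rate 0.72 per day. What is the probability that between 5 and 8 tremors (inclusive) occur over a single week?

0.4958

Over the interval, μ = 0.72 × 7 = 5.04 (a week = 7 days).
P(5 ≤ N ≤ 8) = Σ_{j=5}^{8} e^(−5.04) · 5.04^j/j! ≈ 0.4958.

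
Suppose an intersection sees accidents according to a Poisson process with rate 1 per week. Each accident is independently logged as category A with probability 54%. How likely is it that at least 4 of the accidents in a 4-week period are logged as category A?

Thinning: the accidents that are logged as category A themselves form a Poisson process with rate 0.54 × 1 = 0.54 per week.
Over the interval, μ = 0.54 × 4 = 2.16 (a 4-week period = 4 weeks).
P(N ≥ 4) = 1 − P(N ≤ 3) ≈ 0.1728.

0.1728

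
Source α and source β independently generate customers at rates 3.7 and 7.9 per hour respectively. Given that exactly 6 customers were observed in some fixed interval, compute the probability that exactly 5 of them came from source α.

Given the total, each event is independently from source α with probability p = λ_α/(λ_α+λ_β) = 3.7/11.6 ≈ 0.3190.
So K ~ Binomial(6, 3.7/11.6): P(K = 5) = C(6,5) · (3.7/11.6)^5 · (7.9/11.6)^1 ≈ 0.0135.

0.0135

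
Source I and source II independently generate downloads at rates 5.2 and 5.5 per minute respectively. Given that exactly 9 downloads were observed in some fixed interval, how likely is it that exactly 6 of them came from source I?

0.1503

Given the total, each event is independently from source I with probability p = λ_I/(λ_I+λ_II) = 5.2/10.7 ≈ 0.4860.
So K ~ Binomial(9, 5.2/10.7): P(K = 6) = C(9,6) · (5.2/10.7)^6 · (5.5/10.7)^3 ≈ 0.1503.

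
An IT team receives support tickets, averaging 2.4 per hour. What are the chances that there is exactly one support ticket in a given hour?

0.2177

With mean μ = 2.4 per hour,
P(N = 1) = e^(−μ) μ^1/1! = e^(−2.4) · 2.4^1/1 ≈ 0.2177.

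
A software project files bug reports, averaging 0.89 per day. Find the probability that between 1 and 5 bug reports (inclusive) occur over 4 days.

0.8211

Over the interval, μ = 0.89 × 4 = 3.56 (4 days).
P(1 ≤ N ≤ 5) = Σ_{j=1}^{5} e^(−3.56) · 3.56^j/j! ≈ 0.8211.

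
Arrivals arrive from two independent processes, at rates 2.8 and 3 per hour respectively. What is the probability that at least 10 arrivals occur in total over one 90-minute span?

Independent Poisson processes superpose: combined rate λ = 2.8 + 3 = 5.8 per hour.
Over the interval, μ = 5.8 × 1.5 = 8.7 (a 90-minute span = 1.5 hours).
P(N ≥ 10) = 1 − P(N ≤ 9) ≈ 0.3731.

0.3731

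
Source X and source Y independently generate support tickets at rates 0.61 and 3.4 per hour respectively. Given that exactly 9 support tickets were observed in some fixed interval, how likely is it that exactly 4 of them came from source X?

0.0296

Given the total, each event is independently from source X with probability p = λ_X/(λ_X+λ_Y) = 0.61/4.01 ≈ 0.1521.
So K ~ Binomial(9, 0.61/4.01): P(K = 4) = C(9,4) · (0.61/4.01)^4 · (3.4/4.01)^5 ≈ 0.0296.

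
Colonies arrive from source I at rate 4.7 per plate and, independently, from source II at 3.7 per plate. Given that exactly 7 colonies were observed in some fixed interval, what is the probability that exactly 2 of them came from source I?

Given the total, each event is independently from source I with probability p = λ_I/(λ_I+λ_II) = 4.7/8.4 ≈ 0.5595.
So K ~ Binomial(7, 4.7/8.4): P(K = 2) = C(7,2) · (4.7/8.4)^2 · (3.7/8.4)^5 ≈ 0.1090.

0.1090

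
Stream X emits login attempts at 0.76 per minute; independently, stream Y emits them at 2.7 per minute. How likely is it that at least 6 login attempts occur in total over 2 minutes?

0.6890

Independent Poisson processes superpose: combined rate λ = 0.76 + 2.7 = 3.46 per minute.
Over the interval, μ = 3.46 × 2 = 6.92 (2 minutes).
P(N ≥ 6) = 1 − P(N ≤ 5) ≈ 0.6890.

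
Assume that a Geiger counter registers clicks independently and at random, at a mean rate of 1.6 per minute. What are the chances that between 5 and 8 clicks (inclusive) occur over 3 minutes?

Over the interval, μ = 1.6 × 3 = 4.8 (3 minutes).
P(5 ≤ N ≤ 8) = Σ_{j=5}^{8} e^(−4.8) · 4.8^j/j! ≈ 0.4679.

0.4679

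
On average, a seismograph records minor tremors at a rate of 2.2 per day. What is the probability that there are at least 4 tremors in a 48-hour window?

Over the interval, μ = 2.2 × 2 = 4.4 (a 48-hour window = 2 days).
P(N ≥ 4) = 1 − P(N ≤ 3) = 1 − Σ_{j=0}^{3} e^(−μ) μ^j/j! ≈ 0.6406.

0.6406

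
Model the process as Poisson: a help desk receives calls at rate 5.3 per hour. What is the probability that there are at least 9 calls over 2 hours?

Over the interval, μ = 5.3 × 2 = 10.6 (2 hours).
P(N ≥ 9) = 1 − P(N ≤ 8) = 1 − Σ_{j=0}^{8} e^(−μ) μ^j/j! ≈ 0.7306.

0.7306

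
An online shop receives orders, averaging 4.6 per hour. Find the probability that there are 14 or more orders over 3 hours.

Over the interval, μ = 4.6 × 3 = 13.8 (3 hours).
P(N ≥ 14) = 1 − P(N ≤ 13) = 1 − Σ_{j=0}^{13} e^(−μ) μ^j/j! ≈ 0.5142.

0.5142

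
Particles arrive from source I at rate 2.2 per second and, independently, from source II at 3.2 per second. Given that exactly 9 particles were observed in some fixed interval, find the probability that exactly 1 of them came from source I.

Given the total, each event is independently from source I with probability p = λ_I/(λ_I+λ_II) = 2.2/5.4 ≈ 0.4074.
So K ~ Binomial(9, 2.2/5.4): P(K = 1) = C(9,1) · (2.2/5.4)^1 · (3.2/5.4)^8 ≈ 0.0558.

0.0558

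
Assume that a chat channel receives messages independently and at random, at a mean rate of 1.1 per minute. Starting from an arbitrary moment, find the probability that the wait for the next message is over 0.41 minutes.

0.6370

The wait for the next event is exponential with rate λ = 1.1 per minute.
P(T > 0.41) = e^(−λt) = e^(−1.1 × 0.41) = e^(−0.451) ≈ 0.6370.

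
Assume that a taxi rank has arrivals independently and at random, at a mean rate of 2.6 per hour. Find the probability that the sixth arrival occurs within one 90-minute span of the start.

0.1994

Over the interval, μ = 2.6 × 1.5 = 3.9 (a 90-minute span = 1.5 hours).
The sixth arrival falls in the interval iff at least 6 events occur there: P(S_6 ≤ t) = P(N ≥ 6) = 1 − P(N ≤ 5) ≈ 0.1994.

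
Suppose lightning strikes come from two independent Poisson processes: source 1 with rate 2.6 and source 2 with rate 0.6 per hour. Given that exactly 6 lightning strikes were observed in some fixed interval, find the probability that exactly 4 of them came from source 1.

0.2298

Given the total, each event is independently from source 1 with probability p = λ_1/(λ_1+λ_2) = 2.6/3.2 = 0.8125.
So K ~ Binomial(6, 2.6/3.2): P(K = 4) = C(6,4) · (2.6/3.2)^4 · (0.6/3.2)^2 ≈ 0.2298.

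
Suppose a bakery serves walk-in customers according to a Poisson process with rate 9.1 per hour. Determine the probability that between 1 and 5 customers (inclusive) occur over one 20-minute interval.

Over the interval, μ = 9.1 × 1/3 ≈ 3.03333 (a 20-minute interval = 1/3 hours).
P(1 ≤ N ≤ 5) = Σ_{j=1}^{5} e^(−3.03333) · 3.03333^j/j! ≈ 0.8645.

0.8645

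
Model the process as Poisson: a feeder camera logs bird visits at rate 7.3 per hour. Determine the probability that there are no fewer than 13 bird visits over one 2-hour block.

0.6979

Over the interval, μ = 7.3 × 2 = 14.6 (a 2-hour block = 2 hours).
P(N ≥ 13) = 1 − P(N ≤ 12) = 1 − Σ_{j=0}^{12} e^(−μ) μ^j/j! ≈ 0.6979.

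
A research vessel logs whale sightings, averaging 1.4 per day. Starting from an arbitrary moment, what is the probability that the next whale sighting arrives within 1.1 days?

0.7856

Inter-arrival times are exponential with rate λ = 1.4 per day.
P(T ≤ 1.1) = 1 − e^(−λt) = 1 − e^(−1.4 × 1.1) = 1 − e^(−1.54) ≈ 0.7856.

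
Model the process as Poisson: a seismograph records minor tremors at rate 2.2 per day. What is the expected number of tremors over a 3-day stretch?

E[N] = λt = 2.2 × 3 = 6.6 (a 3-day stretch = 3 days).

6.6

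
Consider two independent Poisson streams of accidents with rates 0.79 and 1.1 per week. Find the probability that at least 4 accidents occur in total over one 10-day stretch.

0.2859

Independent Poisson processes superpose: combined rate λ = 0.79 + 1.1 = 1.89 per week.
Over the interval, μ = 1.89 × 10/7 = 2.7 (a 10-day stretch = 10/7 weeks).
P(N ≥ 4) = 1 − P(N ≤ 3) ≈ 0.2859.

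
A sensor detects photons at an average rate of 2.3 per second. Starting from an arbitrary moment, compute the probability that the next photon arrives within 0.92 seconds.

Inter-arrival times are exponential with rate λ = 2.3 per second.
P(T ≤ 0.92) = 1 − e^(−λt) = 1 − e^(−2.3 × 0.92) = 1 − e^(−2.116) ≈ 0.8795.

0.8795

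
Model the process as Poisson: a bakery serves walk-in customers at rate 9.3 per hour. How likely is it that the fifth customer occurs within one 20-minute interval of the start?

0.2018

Over the interval, μ = 9.3 × 1/3 = 3.1 (a 20-minute interval = 1/3 hours).
The fifth arrival falls in the interval iff at least 5 events occur there: P(S_5 ≤ t) = P(N ≥ 5) = 1 − P(N ≤ 4) ≈ 0.2018.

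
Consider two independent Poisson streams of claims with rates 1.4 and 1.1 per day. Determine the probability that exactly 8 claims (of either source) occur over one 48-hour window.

Independent Poisson processes superpose: combined rate λ = 1.4 + 1.1 = 2.5 per day.
Over the interval, μ = 2.5 × 2 = 5 (a 48-hour window = 2 days).
P(N = 8) = e^(−5) · 5^8/8! ≈ 0.0653.

0.0653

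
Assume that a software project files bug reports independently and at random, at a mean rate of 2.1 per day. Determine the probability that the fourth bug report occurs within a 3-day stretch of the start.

Over the interval, μ = 2.1 × 3 = 6.3 (a 3-day stretch = 3 days).
The fourth arrival falls in the interval iff at least 4 events occur there: P(S_4 ≤ t) = P(N ≥ 4) = 1 − P(N ≤ 3) ≈ 0.8736.

0.8736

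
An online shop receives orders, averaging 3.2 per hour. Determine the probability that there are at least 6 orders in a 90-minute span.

Over the interval, μ = 3.2 × 1.5 = 4.8 (a 90-minute span = 1.5 hours).
P(N ≥ 6) = 1 − P(N ≤ 5) = 1 − Σ_{j=0}^{5} e^(−μ) μ^j/j! ≈ 0.3490.

0.3490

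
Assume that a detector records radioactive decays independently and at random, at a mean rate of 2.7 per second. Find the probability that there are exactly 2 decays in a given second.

0.2450

With mean μ = 2.7 per second,
P(N = 2) = e^(−μ) μ^2/2! = e^(−2.7) · 2.7^2/2 ≈ 0.2450.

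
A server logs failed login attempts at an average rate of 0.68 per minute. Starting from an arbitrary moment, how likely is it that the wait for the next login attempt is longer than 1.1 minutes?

0.4733

The wait for the next event is exponential with rate λ = 0.68 per minute.
P(T > 1.1) = e^(−λt) = e^(−0.68 × 1.1) = e^(−0.748) ≈ 0.4733.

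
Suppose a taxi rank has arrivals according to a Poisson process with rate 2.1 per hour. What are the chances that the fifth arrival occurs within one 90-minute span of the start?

0.2105

Over the interval, μ = 2.1 × 1.5 = 3.15 (a 90-minute span = 1.5 hours).
The fifth arrival falls in the interval iff at least 5 events occur there: P(S_5 ≤ t) = P(N ≥ 5) = 1 − P(N ≤ 4) ≈ 0.2105.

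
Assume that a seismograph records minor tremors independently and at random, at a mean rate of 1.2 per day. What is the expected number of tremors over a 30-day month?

36

E[N] = λt = 1.2 × 30 = 36 (a 30-day month = 30 days).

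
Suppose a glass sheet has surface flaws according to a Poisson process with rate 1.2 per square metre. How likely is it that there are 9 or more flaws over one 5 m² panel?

0.1528

Over the interval, μ = 1.2 × 5 = 6 (a 5 m² panel = 5 square metres).
P(N ≥ 9) = 1 − P(N ≤ 8) = 1 − Σ_{j=0}^{8} e^(−μ) μ^j/j! ≈ 0.1528.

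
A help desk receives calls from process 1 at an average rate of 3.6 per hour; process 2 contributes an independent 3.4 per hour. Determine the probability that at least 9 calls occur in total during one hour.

Independent Poisson processes superpose: combined rate λ = 3.6 + 3.4 = 7 per hour.
So μ = 7.
P(N ≥ 9) = 1 − P(N ≤ 8) ≈ 0.2709.

0.2709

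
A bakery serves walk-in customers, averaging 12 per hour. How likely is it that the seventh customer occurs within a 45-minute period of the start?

0.7932

Over the interval, μ = 12 × 0.75 = 9 (a 45-minute period = 0.75 hours).
The seventh arrival falls in the interval iff at least 7 events occur there: P(S_7 ≤ t) = P(N ≥ 7) = 1 − P(N ≤ 6) ≈ 0.7932.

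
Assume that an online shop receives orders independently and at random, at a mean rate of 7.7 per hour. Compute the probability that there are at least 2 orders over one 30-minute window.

Over the interval, μ = 7.7 × 0.5 = 3.85 (a 30-minute window = 0.5 hours).
P(N ≥ 2) = 1 − P(N ≤ 1) = 1 − Σ_{j=0}^{1} e^(−μ) μ^j/j! ≈ 0.8968.

0.8968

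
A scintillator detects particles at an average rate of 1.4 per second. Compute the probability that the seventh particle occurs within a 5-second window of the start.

0.5503

Over the interval, μ = 1.4 × 5 = 7 (a 5-second window = 5 seconds).
The seventh arrival falls in the interval iff at least 7 events occur there: P(S_7 ≤ t) = P(N ≥ 7) = 1 − P(N ≤ 6) ≈ 0.5503.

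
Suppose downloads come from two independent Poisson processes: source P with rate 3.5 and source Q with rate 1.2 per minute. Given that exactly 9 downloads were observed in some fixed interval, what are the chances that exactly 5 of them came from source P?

Given the total, each event is independently from source P with probability p = λ_P/(λ_P+λ_Q) = 3.5/4.7 ≈ 0.7447.
So K ~ Binomial(9, 3.5/4.7): P(K = 5) = C(9,5) · (3.5/4.7)^5 · (1.2/4.7)^4 ≈ 0.1226.

0.1226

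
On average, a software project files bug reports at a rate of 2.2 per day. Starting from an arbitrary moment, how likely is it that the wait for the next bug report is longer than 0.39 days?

The wait for the next event is exponential with rate λ = 2.2 per day.
P(T > 0.39) = e^(−λt) = e^(−2.2 × 0.39) = e^(−0.858) ≈ 0.4240.

0.4240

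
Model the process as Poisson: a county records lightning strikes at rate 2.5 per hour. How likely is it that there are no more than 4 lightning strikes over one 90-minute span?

0.6775

Over the interval, μ = 2.5 × 1.5 = 3.75 (a 90-minute span = 1.5 hours).
P(N ≤ 4) = Σ_{j=0}^{4} e^(−μ) μ^j/j! ≈ 0.6775.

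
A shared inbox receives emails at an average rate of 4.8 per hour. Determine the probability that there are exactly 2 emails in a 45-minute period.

0.1771

Over the interval, μ = 4.8 × 0.75 = 3.6 (a 45-minute period = 0.75 hours).
P(N = 2) = e^(−μ) μ^2/2! = e^(−3.6) · 3.6^2/2 ≈ 0.1771.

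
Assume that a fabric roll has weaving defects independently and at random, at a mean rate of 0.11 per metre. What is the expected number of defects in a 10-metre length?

1.1

E[N] = λt = 0.11 × 10 = 1.1 (a 10-metre length = 10 metres).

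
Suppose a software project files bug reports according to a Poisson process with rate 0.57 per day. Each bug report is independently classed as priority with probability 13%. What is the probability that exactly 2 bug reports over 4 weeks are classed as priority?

Thinning: the bug reports that are classed as priority themselves form a Poisson process with rate 0.13 × 0.57 = 0.0741 per day.
Over the interval, μ = 0.0741 × 28 = 2.0748 (4 weeks = 28 days).
P(N = 2) = e^(−2.0748) · 2.0748^2/2! ≈ 0.2703.

0.2703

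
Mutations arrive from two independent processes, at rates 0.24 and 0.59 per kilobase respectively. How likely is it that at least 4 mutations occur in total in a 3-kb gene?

Independent Poisson processes superpose: combined rate λ = 0.24 + 0.59 = 0.83 per kilobase.
Over the interval, μ = 0.83 × 3 = 2.49 (a 3-kb gene = 3 kilobases).
P(N ≥ 4) = 1 − P(N ≤ 3) ≈ 0.2403.

0.2403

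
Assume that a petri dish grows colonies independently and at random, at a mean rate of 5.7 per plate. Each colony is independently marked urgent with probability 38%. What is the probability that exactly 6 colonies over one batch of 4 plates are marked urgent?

0.1014

Thinning: the colonies that are marked urgent themselves form a Poisson process with rate 0.38 × 5.7 = 2.166 per plate.
Over the interval, μ = 2.166 × 4 = 8.664 (a batch of 4 plates = 4 plates).
P(N = 6) = e^(−8.664) · 8.664^6/6! ≈ 0.1014.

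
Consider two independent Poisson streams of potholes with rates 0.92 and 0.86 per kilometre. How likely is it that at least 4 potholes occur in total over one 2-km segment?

Independent Poisson processes superpose: combined rate λ = 0.92 + 0.86 = 1.78 per kilometre.
Over the interval, μ = 1.78 × 2 = 3.56 (a 2-km segment = 2 kilometres).
P(N ≥ 4) = 1 − P(N ≤ 3) ≈ 0.4763.

0.4763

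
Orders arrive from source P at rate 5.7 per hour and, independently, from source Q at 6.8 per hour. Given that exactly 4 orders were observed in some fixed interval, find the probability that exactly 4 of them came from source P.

Given the total, each event is independently from source P with probability p = λ_P/(λ_P+λ_Q) = 5.7/12.5 = 0.4560.
So K ~ Binomial(4, 5.7/12.5): P(K = 4) = C(4,4) · (5.7/12.5)^4 · (6.8/12.5)^0 ≈ 0.0432.

0.0432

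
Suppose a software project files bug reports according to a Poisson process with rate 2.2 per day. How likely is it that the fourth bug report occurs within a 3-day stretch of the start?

0.8948

Over the interval, μ = 2.2 × 3 = 6.6 (a 3-day stretch = 3 days).
The fourth arrival falls in the interval iff at least 4 events occur there: P(S_4 ≤ t) = P(N ≥ 4) = 1 − P(N ≤ 3) ≈ 0.8948.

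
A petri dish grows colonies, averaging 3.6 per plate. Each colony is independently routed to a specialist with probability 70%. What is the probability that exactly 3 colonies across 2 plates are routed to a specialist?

Thinning: the colonies that are routed to a specialist themselves form a Poisson process with rate 0.7 × 3.6 = 2.52 per plate.
Over the interval, μ = 2.52 × 2 = 5.04 (2 plates).
P(N = 3) = e^(−5.04) · 5.04^3/3! ≈ 0.1381.

0.1381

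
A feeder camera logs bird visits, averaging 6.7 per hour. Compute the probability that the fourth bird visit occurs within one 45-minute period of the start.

Over the interval, μ = 6.7 × 0.75 = 5.025 (a 45-minute period = 0.75 hours).
The fourth arrival falls in the interval iff at least 4 events occur there: P(S_4 ≤ t) = P(N ≥ 4) = 1 − P(N ≤ 3) ≈ 0.7385.

0.7385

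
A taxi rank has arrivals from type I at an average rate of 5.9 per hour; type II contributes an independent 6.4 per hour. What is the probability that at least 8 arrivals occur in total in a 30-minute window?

0.2769

Independent Poisson processes superpose: combined rate λ = 5.9 + 6.4 = 12.3 per hour.
Over the interval, μ = 12.3 × 0.5 = 6.15 (a 30-minute window = 0.5 hours).
P(N ≥ 8) = 1 − P(N ≤ 7) ≈ 0.2769.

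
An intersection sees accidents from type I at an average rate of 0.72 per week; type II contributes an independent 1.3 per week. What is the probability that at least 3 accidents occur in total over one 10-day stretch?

0.5507

Independent Poisson processes superpose: combined rate λ = 0.72 + 1.3 = 2.02 per week.
Over the interval, μ = 2.02 × 10/7 ≈ 2.88571 (a 10-day stretch = 10/7 weeks).
P(N ≥ 3) = 1 − P(N ≤ 2) ≈ 0.5507.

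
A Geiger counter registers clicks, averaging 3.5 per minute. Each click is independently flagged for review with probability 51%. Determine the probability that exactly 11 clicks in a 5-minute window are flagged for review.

0.0954

Thinning: the clicks that are flagged for review themselves form a Poisson process with rate 0.51 × 3.5 = 1.785 per minute.
Over the interval, μ = 1.785 × 5 = 8.925 (a 5-minute window = 5 minutes).
P(N = 11) = e^(−8.925) · 8.925^11/11! ≈ 0.0954.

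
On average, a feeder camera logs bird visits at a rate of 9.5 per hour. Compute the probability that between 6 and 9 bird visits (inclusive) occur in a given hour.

0.4333

With mean μ = 9.5 per hour,
P(6 ≤ N ≤ 9) = Σ_{j=6}^{9} e^(−9.5) · 9.5^j/j! ≈ 0.4333.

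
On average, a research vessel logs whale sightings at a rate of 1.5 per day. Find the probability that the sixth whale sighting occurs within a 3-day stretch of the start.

Over the interval, μ = 1.5 × 3 = 4.5 (a 3-day stretch = 3 days).
The sixth arrival falls in the interval iff at least 6 events occur there: P(S_6 ≤ t) = P(N ≥ 6) = 1 − P(N ≤ 5) ≈ 0.2971.

0.2971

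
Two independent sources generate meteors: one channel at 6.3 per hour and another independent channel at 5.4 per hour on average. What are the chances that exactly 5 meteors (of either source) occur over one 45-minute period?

0.0670

Independent Poisson processes superpose: combined rate λ = 6.3 + 5.4 = 11.7 per hour.
Over the interval, μ = 11.7 × 0.75 = 8.775 (a 45-minute period = 0.75 hours).
P(N = 5) = e^(−8.775) · 8.775^5/5! ≈ 0.0670.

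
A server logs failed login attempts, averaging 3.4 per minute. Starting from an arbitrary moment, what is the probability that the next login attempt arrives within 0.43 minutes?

0.7682

Inter-arrival times are exponential with rate λ = 3.4 per minute.
P(T ≤ 0.43) = 1 − e^(−λt) = 1 − e^(−3.4 × 0.43) = 1 − e^(−1.462) ≈ 0.7682.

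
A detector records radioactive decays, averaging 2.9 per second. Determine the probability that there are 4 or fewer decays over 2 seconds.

Over the interval, μ = 2.9 × 2 = 5.8 (2 seconds).
P(N ≤ 4) = Σ_{j=0}^{4} e^(−μ) μ^j/j! ≈ 0.3127.

0.3127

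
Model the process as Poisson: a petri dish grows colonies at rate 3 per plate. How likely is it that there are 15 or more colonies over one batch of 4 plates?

Over the interval, μ = 3 × 4 = 12 (a batch of 4 plates = 4 plates).
P(N ≥ 15) = 1 − P(N ≤ 14) = 1 − Σ_{j=0}^{14} e^(−μ) μ^j/j! ≈ 0.2280.

0.2280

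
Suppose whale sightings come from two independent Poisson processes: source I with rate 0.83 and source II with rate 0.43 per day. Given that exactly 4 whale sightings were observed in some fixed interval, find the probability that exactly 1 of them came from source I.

0.1047

Given the total, each event is independently from source I with probability p = λ_I/(λ_I+λ_II) = 0.83/1.26 ≈ 0.6587.
So K ~ Binomial(4, 0.83/1.26): P(K = 1) = C(4,1) · (0.83/1.26)^1 · (0.43/1.26)^3 ≈ 0.1047.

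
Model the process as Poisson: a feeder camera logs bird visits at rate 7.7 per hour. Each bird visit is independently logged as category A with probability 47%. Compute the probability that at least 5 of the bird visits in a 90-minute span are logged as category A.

0.6312

Thinning: the bird visits that are logged as category A themselves form a Poisson process with rate 0.47 × 7.7 = 3.619 per hour.
Over the interval, μ = 3.619 × 1.5 = 5.4285 (a 90-minute span = 1.5 hours).
P(N ≥ 5) = 1 − P(N ≤ 4) ≈ 0.6312.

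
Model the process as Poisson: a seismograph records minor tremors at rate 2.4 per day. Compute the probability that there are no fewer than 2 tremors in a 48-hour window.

0.9523

Over the interval, μ = 2.4 × 2 = 4.8 (a 48-hour window = 2 days).
P(N ≥ 2) = 1 − P(N ≤ 1) = 1 − Σ_{j=0}^{1} e^(−μ) μ^j/j! ≈ 0.9523.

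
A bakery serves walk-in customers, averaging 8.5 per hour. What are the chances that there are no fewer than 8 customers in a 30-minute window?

Over the interval, μ = 8.5 × 0.5 = 4.25 (a 30-minute window = 0.5 hours).
P(N ≥ 8) = 1 − P(N ≤ 7) = 1 − Σ_{j=0}^{7} e^(−μ) μ^j/j! ≈ 0.0674.

0.0674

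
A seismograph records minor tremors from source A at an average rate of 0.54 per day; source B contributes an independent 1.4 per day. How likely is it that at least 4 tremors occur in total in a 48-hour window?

0.5427

Independent Poisson processes superpose: combined rate λ = 0.54 + 1.4 = 1.94 per day.
Over the interval, μ = 1.94 × 2 = 3.88 (a 48-hour window = 2 days).
P(N ≥ 4) = 1 − P(N ≤ 3) ≈ 0.5427.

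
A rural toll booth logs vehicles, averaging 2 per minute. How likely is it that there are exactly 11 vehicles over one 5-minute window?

0.1137

Over the interval, μ = 2 × 5 = 10 (a 5-minute window = 5 minutes).
P(N = 11) = e^(−μ) μ^11/11! = e^(−10) · 10^11/39916800 ≈ 0.1137.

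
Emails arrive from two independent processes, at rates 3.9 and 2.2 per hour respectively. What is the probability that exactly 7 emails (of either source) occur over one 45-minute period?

0.0858

Independent Poisson processes superpose: combined rate λ = 3.9 + 2.2 = 6.1 per hour.
Over the interval, μ = 6.1 × 0.75 = 4.575 (a 45-minute period = 0.75 hours).
P(N = 7) = e^(−4.575) · 4.575^7/7! ≈ 0.0858.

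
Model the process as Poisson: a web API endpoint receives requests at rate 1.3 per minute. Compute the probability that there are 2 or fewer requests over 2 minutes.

0.5184

Over the interval, μ = 1.3 × 2 = 2.6 (2 minutes).
P(N ≤ 2) = Σ_{j=0}^{2} e^(−μ) μ^j/j! ≈ 0.5184.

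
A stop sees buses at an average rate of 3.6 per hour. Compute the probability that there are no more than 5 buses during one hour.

0.8441

With mean μ = 3.6 per hour,
P(N ≤ 5) = Σ_{j=0}^{5} e^(−μ) μ^j/j! ≈ 0.8441.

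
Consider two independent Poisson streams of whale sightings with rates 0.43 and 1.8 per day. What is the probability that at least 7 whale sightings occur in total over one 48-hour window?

0.1639

Independent Poisson processes superpose: combined rate λ = 0.43 + 1.8 = 2.23 per day.
Over the interval, μ = 2.23 × 2 = 4.46 (a 48-hour window = 2 days).
P(N ≥ 7) = 1 − P(N ≤ 6) ≈ 0.1639.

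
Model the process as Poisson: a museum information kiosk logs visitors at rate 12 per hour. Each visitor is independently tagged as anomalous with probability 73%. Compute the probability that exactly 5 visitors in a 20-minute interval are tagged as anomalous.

0.0954

Thinning: the visitors that are tagged as anomalous themselves form a Poisson process with rate 0.73 × 12 = 8.76 per hour.
Over the interval, μ = 8.76 × 1/3 = 2.92 (a 20-minute interval = 1/3 hours).
P(N = 5) = e^(−2.92) · 2.92^5/5! ≈ 0.0954.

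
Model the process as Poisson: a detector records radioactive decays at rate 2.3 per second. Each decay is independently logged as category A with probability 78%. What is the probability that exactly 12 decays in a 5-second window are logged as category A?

Thinning: the decays that are logged as category A themselves form a Poisson process with rate 0.78 × 2.3 = 1.794 per second.
Over the interval, μ = 1.794 × 5 = 8.97 (a 5-second window = 5 seconds).
P(N = 12) = e^(−8.97) · 8.97^12/12! ≈ 0.0720.

0.0720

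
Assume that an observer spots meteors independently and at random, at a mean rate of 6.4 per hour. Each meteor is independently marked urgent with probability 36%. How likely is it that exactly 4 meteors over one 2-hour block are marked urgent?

Thinning: the meteors that are marked urgent themselves form a Poisson process with rate 0.36 × 6.4 = 2.304 per hour.
Over the interval, μ = 2.304 × 2 = 4.608 (a 2-hour block = 2 hours).
P(N = 4) = e^(−4.608) · 4.608^4/4! ≈ 0.1873.

0.1873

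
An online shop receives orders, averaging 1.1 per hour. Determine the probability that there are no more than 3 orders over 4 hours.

0.3594

Over the interval, μ = 1.1 × 4 = 4.4 (4 hours).
P(N ≤ 3) = Σ_{j=0}^{3} e^(−μ) μ^j/j! ≈ 0.3594.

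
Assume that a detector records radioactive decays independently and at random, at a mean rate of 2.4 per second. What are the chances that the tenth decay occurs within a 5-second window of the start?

0.7576

Over the interval, μ = 2.4 × 5 = 12 (a 5-second window = 5 seconds).
The tenth arrival falls in the interval iff at least 10 events occur there: P(S_10 ≤ t) = P(N ≥ 10) = 1 − P(N ≤ 9) ≈ 0.7576.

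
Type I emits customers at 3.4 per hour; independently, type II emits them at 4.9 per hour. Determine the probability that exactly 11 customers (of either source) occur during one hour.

0.0802

Independent Poisson processes superpose: combined rate λ = 3.4 + 4.9 = 8.3 per hour.
So μ = 8.3.
P(N = 11) = e^(−8.3) · 8.3^11/11! ≈ 0.0802.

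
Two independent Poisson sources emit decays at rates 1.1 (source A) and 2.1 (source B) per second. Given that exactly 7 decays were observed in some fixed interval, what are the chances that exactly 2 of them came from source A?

0.3020

Given the total, each event is independently from source A with probability p = λ_A/(λ_A+λ_B) = 1.1/3.2 ≈ 0.3438.
So K ~ Binomial(7, 1.1/3.2): P(K = 2) = C(7,2) · (1.1/3.2)^2 · (2.1/3.2)^5 ≈ 0.3020.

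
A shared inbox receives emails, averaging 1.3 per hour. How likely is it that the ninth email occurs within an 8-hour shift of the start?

Over the interval, μ = 1.3 × 8 = 10.4 (an 8-hour shift = 8 hours).
The ninth arrival falls in the interval iff at least 9 events occur there: P(S_9 ≤ t) = P(N ≥ 9) = 1 − P(N ≤ 8) ≈ 0.7104.

0.7104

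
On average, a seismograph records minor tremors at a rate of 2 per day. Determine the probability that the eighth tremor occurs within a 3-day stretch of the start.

Over the interval, μ = 2 × 3 = 6 (a 3-day stretch = 3 days).
The eighth arrival falls in the interval iff at least 8 events occur there: P(S_8 ≤ t) = P(N ≥ 8) = 1 − P(N ≤ 7) ≈ 0.2560.

0.2560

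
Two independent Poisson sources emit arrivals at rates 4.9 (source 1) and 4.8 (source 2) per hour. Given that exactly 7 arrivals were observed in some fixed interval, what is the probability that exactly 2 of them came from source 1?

0.1590

Given the total, each event is independently from source 1 with probability p = λ_1/(λ_1+λ_2) = 4.9/9.7 ≈ 0.5052.
So K ~ Binomial(7, 4.9/9.7): P(K = 2) = C(7,2) · (4.9/9.7)^2 · (4.8/9.7)^5 ≈ 0.1590.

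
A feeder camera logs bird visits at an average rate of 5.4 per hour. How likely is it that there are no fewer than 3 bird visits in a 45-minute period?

0.7691

Over the interval, μ = 5.4 × 0.75 = 4.05 (a 45-minute period = 0.75 hours).
P(N ≥ 3) = 1 − P(N ≤ 2) = 1 − Σ_{j=0}^{2} e^(−μ) μ^j/j! ≈ 0.7691.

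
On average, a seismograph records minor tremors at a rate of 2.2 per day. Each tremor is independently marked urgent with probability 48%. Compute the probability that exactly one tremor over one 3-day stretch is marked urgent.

Thinning: the tremors that are marked urgent themselves form a Poisson process with rate 0.48 × 2.2 = 1.056 per day.
Over the interval, μ = 1.056 × 3 = 3.168 (a 3-day stretch = 3 days).
P(N = 1) = e^(−3.168) · 3.168^1/1! ≈ 0.1333.

0.1333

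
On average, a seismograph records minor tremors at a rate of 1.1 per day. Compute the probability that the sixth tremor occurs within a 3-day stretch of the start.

0.1171

Over the interval, μ = 1.1 × 3 = 3.3 (a 3-day stretch = 3 days).
The sixth arrival falls in the interval iff at least 6 events occur there: P(S_6 ≤ t) = P(N ≥ 6) = 1 − P(N ≤ 5) ≈ 0.1171.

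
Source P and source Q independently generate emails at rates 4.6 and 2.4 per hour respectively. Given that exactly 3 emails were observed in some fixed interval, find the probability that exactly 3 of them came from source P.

0.2838

Given the total, each event is independently from source P with probability p = λ_P/(λ_P+λ_Q) = 4.6/7 ≈ 0.6571.
So K ~ Binomial(3, 4.6/7): P(K = 3) = C(3,3) · (4.6/7)^3 · (2.4/7)^0 ≈ 0.2838.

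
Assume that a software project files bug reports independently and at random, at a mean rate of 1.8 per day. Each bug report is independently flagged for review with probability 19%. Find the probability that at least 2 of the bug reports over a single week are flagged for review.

Thinning: the bug reports that are flagged for review themselves form a Poisson process with rate 0.19 × 1.8 = 0.342 per day.
Over the interval, μ = 0.342 × 7 = 2.394 (a week = 7 days).
P(N ≥ 2) = 1 − P(N ≤ 1) ≈ 0.6903.

0.6903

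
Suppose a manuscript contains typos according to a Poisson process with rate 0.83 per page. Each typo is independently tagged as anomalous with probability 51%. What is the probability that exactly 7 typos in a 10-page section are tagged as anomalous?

0.0701

Thinning: the typos that are tagged as anomalous themselves form a Poisson process with rate 0.51 × 0.83 = 0.4233 per page.
Over the interval, μ = 0.4233 × 10 = 4.233 (a 10-page section = 10 pages).
P(N = 7) = e^(−4.233) · 4.233^7/7! ≈ 0.0701.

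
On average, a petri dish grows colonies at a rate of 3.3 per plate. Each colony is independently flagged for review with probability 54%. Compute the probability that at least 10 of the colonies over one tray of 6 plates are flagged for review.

Thinning: the colonies that are flagged for review themselves form a Poisson process with rate 0.54 × 3.3 = 1.782 per plate.
Over the interval, μ = 1.782 × 6 = 10.692 (a tray of 6 plates = 6 plates).
P(N ≥ 10) = 1 − P(N ≤ 9) ≈ 0.6252.

0.6252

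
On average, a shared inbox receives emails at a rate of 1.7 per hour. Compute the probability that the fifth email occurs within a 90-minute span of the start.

0.1156

Over the interval, μ = 1.7 × 1.5 = 2.55 (a 90-minute span = 1.5 hours).
The fifth arrival falls in the interval iff at least 5 events occur there: P(S_5 ≤ t) = P(N ≥ 5) = 1 − P(N ≤ 4) ≈ 0.1156.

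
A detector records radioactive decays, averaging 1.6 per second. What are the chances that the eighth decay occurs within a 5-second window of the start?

0.5470

Over the interval, μ = 1.6 × 5 = 8 (a 5-second window = 5 seconds).
The eighth arrival falls in the interval iff at least 8 events occur there: P(S_8 ≤ t) = P(N ≥ 8) = 1 − P(N ≤ 7) ≈ 0.5470.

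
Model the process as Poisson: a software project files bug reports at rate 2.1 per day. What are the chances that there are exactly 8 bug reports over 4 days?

0.1382

Over the interval, μ = 2.1 × 4 = 8.4 (4 days).
P(N = 8) = e^(−μ) μ^8/8! = e^(−8.4) · 8.4^8/40320 ≈ 0.1382.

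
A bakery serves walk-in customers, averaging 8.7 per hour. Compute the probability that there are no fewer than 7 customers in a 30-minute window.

0.1502

Over the interval, μ = 8.7 × 0.5 = 4.35 (a 30-minute window = 0.5 hours).
P(N ≥ 7) = 1 − P(N ≤ 6) = 1 − Σ_{j=0}^{6} e^(−μ) μ^j/j! ≈ 0.1502.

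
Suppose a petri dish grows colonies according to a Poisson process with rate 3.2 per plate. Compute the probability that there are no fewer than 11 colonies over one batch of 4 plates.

Over the interval, μ = 3.2 × 4 = 12.8 (a batch of 4 plates = 4 plates).
P(N ≥ 11) = 1 − P(N ≤ 10) = 1 − Σ_{j=0}^{10} e^(−μ) μ^j/j! ≈ 0.7307.

0.7307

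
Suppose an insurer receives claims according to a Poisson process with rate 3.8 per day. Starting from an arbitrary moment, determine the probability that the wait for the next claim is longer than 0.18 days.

0.5046

The wait for the next event is exponential with rate λ = 3.8 per day.
P(T > 0.18) = e^(−λt) = e^(−3.8 × 0.18) = e^(−0.684) ≈ 0.5046.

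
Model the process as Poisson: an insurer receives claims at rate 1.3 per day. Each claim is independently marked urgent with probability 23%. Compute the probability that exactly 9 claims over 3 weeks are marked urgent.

0.0784

Thinning: the claims that are marked urgent themselves form a Poisson process with rate 0.23 × 1.3 = 0.299 per day.
Over the interval, μ = 0.299 × 21 = 6.279 (3 weeks = 21 days).
P(N = 9) = e^(−6.279) · 6.279^9/9! ≈ 0.0784.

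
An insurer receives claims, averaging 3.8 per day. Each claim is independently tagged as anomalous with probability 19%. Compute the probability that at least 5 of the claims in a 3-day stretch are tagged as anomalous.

0.0689

Thinning: the claims that are tagged as anomalous themselves form a Poisson process with rate 0.19 × 3.8 = 0.722 per day.
Over the interval, μ = 0.722 × 3 = 2.166 (a 3-day stretch = 3 days).
P(N ≥ 5) = 1 − P(N ≤ 4) ≈ 0.0689.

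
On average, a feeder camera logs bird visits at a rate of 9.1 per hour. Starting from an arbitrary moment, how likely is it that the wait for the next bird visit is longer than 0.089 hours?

The wait for the next event is exponential with rate λ = 9.1 per hour.
P(T > 0.089) = e^(−λt) = e^(−9.1 × 0.089) = e^(−0.8099) ≈ 0.4449.

0.4449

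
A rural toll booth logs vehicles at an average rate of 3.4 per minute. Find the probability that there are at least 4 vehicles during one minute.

With mean μ = 3.4 per minute,
P(N ≥ 4) = 1 − P(N ≤ 3) = 1 − Σ_{j=0}^{3} e^(−μ) μ^j/j! ≈ 0.4416.

0.4416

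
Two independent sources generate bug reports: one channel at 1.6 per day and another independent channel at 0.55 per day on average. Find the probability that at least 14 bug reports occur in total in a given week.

0.6415

Independent Poisson processes superpose: combined rate λ = 1.6 + 0.55 = 2.15 per day.
Over the interval, μ = 2.15 × 7 = 15.05 (a week = 7 days).
P(N ≥ 14) = 1 − P(N ≤ 13) ≈ 0.6415.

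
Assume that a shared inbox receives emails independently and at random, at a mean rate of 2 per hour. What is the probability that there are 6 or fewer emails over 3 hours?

Over the interval, μ = 2 × 3 = 6 (3 hours).
P(N ≤ 6) = Σ_{j=0}^{6} e^(−μ) μ^j/j! ≈ 0.6063.

0.6063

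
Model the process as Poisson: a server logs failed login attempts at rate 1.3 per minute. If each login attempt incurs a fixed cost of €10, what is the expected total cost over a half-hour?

€390

E[N] = 1.3 × 30 = 39 (a half-hour = 30 minutes); E[cost] = 39 × €10 = €390.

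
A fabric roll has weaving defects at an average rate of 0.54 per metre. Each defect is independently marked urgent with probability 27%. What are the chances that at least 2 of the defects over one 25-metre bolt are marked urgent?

Thinning: the defects that are marked urgent themselves form a Poisson process with rate 0.27 × 0.54 = 0.1458 per metre.
Over the interval, μ = 0.1458 × 25 = 3.645 (a 25-metre bolt = 25 metres).
P(N ≥ 2) = 1 − P(N ≤ 1) ≈ 0.8787.

0.8787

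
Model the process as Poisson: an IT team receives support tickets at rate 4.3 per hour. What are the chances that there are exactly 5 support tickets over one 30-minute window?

0.0446

Over the interval, μ = 4.3 × 0.5 = 2.15 (a 30-minute window = 0.5 hours).
P(N = 5) = e^(−μ) μ^5/5! = e^(−2.15) · 2.15^5/120 ≈ 0.0446.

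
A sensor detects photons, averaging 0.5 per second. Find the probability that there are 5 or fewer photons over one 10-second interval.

Over the interval, μ = 0.5 × 10 = 5 (a 10-second interval = 10 seconds).
P(N ≤ 5) = Σ_{j=0}^{5} e^(−μ) μ^j/j! ≈ 0.6160.

0.6160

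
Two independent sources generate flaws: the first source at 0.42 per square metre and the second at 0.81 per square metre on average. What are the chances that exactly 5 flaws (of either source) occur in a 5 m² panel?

0.1564

Independent Poisson processes superpose: combined rate λ = 0.42 + 0.81 = 1.23 per square metre.
Over the interval, μ = 1.23 × 5 = 6.15 (a 5 m² panel = 5 square metres).
P(N = 5) = e^(−6.15) · 6.15^5/5! ≈ 0.1564.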